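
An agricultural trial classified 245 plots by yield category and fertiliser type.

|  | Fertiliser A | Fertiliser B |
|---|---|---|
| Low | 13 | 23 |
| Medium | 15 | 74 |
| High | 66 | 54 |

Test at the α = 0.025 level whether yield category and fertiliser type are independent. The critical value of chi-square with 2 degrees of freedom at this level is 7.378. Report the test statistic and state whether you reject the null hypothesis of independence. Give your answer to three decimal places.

31.536; reject H₀

Row totals: 36, 89, 120. Column totals: 94, 151. Grand total N = 245.
Expected counts (row total × column total / N):
  Low, Fertiliser A: 36×94/245 = 13.8122
  Low, Fertiliser B: 36×151/245 = 22.1878
  Medium, Fertiliser A: 89×94/245 = 34.1469
  Medium, Fertiliser B: 89×151/245 = 54.8531
  High, Fertiliser A: 120×94/245 = 46.0408
  High, Fertiliser B: 120×151/245 = 73.9592
Contributions (O − E)²/E:
  (13 − 13.8122)²/13.8122 = 0.0478
  (23 − 22.1878)²/22.1878 = 0.0297
  (15 − 34.1469)²/34.1469 = 10.7361
  (74 − 54.8531)²/54.8531 = 6.6834
  (66 − 46.0408)²/46.0408 = 8.6525
  (54 − 73.9592)²/73.9592 = 5.3863
χ² = 0.0478 + 0.0297 + 10.7361 + 6.6834 + 8.6525 + 5.3863 = 31.536
df = (3−1)(2−1) = 2. Since 31.536 > 7.378, reject the null hypothesis of independence at α = 0.025.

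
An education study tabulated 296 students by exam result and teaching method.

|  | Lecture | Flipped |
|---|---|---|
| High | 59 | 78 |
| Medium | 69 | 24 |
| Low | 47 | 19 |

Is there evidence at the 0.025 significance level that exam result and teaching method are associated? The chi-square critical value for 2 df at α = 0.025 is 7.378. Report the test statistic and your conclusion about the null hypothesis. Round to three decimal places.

27.347; reject H₀

Row totals: 137, 93, 66. Column totals: 175, 121. Grand total N = 296.
Expected counts (row total × column total / N):
  High, Lecture: 137×175/296 = 80.9966
  High, Flipped: 137×121/296 = 56.0034
  Medium, Lecture: 93×175/296 = 54.9831
  Medium, Flipped: 93×121/296 = 38.0169
  Low, Lecture: 66×175/296 = 39.0203
  Low, Flipped: 66×121/296 = 26.9797
Contributions (O − E)²/E:
  (59 − 80.9966)²/80.9966 = 5.9737
  (78 − 56.0034)²/56.0034 = 8.6397
  (69 − 54.9831)²/54.9831 = 3.5733
  (24 − 38.0169)²/38.0169 = 5.1681
  (47 − 39.0203)²/39.0203 = 1.6319
  (19 − 26.9797)²/26.9797 = 2.3601
χ² = 5.9737 + 8.6397 + 3.5733 + 5.1681 + 1.6319 + 2.3601 = 27.347
df = (3−1)(2−1) = 2. Since 27.347 > 7.378, reject the null hypothesis of independence at α = 0.025.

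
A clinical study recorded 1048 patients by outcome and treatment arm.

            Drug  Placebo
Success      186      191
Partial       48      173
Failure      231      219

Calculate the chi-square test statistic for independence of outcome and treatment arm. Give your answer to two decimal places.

Row totals: 377, 221, 450. Column totals: 465, 583. Grand total N = 1048.
Expected counts (row total × column total / N):
  Success, Drug: 377×465/1048 = 167.276
  Success, Placebo: 377×583/1048 = 209.724
  Partial, Drug: 221×465/1048 = 98.058
  Partial, Placebo: 221×583/1048 = 122.942
  Failure, Drug: 450×465/1048 = 199.666
  Failure, Placebo: 450×583/1048 = 250.334
Contributions (O − E)²/E:
  (186 − 167.276)²/167.276 = 2.0959
  (191 − 209.724)²/209.724 = 1.6717
  (48 − 98.058)²/98.058 = 25.5543
  (173 − 122.942)²/122.942 = 20.3820
  (231 − 199.666)²/199.666 = 4.9173
  (219 − 250.334)²/250.334 = 3.9220
χ² = 2.0959 + 1.6717 + 25.5543 + 20.3820 + 4.9173 + 3.9220 = 58.54

58.54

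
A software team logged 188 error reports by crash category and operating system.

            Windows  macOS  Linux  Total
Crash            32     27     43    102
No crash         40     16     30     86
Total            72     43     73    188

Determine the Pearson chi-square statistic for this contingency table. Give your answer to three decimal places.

4.690

Grand total N = 188.
Expected counts (row total × column total / N):
  Crash, Windows: 102×72/188 = 39.0638
  Crash, macOS: 102×43/188 = 23.3298
  Crash, Linux: 102×73/188 = 39.6064
  No crash, Windows: 86×72/188 = 32.9362
  No crash, macOS: 86×43/188 = 19.6702
  No crash, Linux: 86×73/188 = 33.3936
Contributions (O − E)²/E:
  (32 − 39.0638)²/39.0638 = 1.2773
  (27 − 23.3298)²/23.3298 = 0.5774
  (43 − 39.6064)²/39.6064 = 0.2908
  (40 − 32.9362)²/32.9362 = 1.5150
  (16 − 19.6702)²/19.6702 = 0.6848
  (30 − 33.3936)²/33.3936 = 0.3449
χ² = 1.2773 + 0.5774 + 0.2908 + 1.5150 + 0.6848 + 0.3449 = 4.690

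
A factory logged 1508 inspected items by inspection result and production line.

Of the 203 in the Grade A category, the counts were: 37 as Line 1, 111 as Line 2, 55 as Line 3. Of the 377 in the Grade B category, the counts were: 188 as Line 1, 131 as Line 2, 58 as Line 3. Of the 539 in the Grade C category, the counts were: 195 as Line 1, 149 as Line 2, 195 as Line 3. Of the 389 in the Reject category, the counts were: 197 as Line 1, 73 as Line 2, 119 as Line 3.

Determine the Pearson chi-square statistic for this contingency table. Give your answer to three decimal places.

Row totals: 203, 377, 539, 389. Column totals: 617, 464, 427. Grand total N = 1508.
Expected counts (row total × column total / N):
  Grade A, Line 1: 203×617/1508 = 83.0577
  Grade A, Line 2: 203×464/1508 = 62.4615
  Grade A, Line 3: 203×427/1508 = 57.4808
  Grade B, Line 1: 377×617/1508 = 154.2500
  Grade B, Line 2: 377×464/1508 = 116.0000
  Grade B, Line 3: 377×427/1508 = 106.7500
  Grade C, Line 1: 539×617/1508 = 220.5325
  Grade C, Line 2: 539×464/1508 = 165.8462
  Grade C, Line 3: 539×427/1508 = 152.6214
  Reject, Line 1: 389×617/1508 = 159.1598
  Reject, Line 2: 389×464/1508 = 119.6923
  Reject, Line 3: 389×427/1508 = 110.1479
Contributions (O − E)²/E:
  (37 − 83.0577)²/83.0577 = 25.5402
  (111 − 62.4615)²/62.4615 = 37.7190
  (55 − 57.4808)²/57.4808 = 0.1071
  (188 − 154.2500)²/154.2500 = 7.3845
  (131 − 116.0000)²/116.0000 = 1.9397
  (58 − 106.7500)²/106.7500 = 22.2629
  (195 − 220.5325)²/220.5325 = 2.9561
  (149 − 165.8462)²/165.8462 = 1.7112
  (195 − 152.6214)²/152.6214 = 11.7673
  (197 − 159.1598)²/159.1598 = 8.9965
  (73 − 119.6923)²/119.6923 = 18.2148
  (119 − 110.1479)²/110.1479 = 0.7114
χ² = 25.5402 + 37.7190 + 0.1071 + 7.3845 + 1.9397 + 22.2629 + 2.9561 + 1.7112 + 11.7673 + 8.9965 + 18.2148 + 0.7114 = 139.311

139.311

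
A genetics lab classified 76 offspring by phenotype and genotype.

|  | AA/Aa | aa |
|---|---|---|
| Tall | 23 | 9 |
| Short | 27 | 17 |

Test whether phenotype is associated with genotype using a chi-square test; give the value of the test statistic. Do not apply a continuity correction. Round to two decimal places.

0.91

Row totals: 32, 44. Column totals: 50, 26. Grand total N = 76.
Expected counts (row total × column total / N):
  Tall, AA/Aa: 32×50/76 = 21.053
  Tall, aa: 32×26/76 = 10.947
  Short, AA/Aa: 44×50/76 = 28.947
  Short, aa: 44×26/76 = 15.053
Contributions (O − E)²/E:
  (23 − 21.053)²/21.053 = 0.1801
  (9 − 10.947)²/10.947 = 0.3463
  (27 − 28.947)²/28.947 = 0.1310
  (17 − 15.053)²/15.053 = 0.2518
χ² = 0.1801 + 0.3463 + 0.1310 + 0.2518 = 0.91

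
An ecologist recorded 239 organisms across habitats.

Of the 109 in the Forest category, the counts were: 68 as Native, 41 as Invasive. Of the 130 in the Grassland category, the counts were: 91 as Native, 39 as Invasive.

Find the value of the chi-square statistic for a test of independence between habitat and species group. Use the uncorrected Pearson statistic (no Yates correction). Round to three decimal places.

1.544

Row totals: 109, 130. Column totals: 159, 80. Grand total N = 239.
Expected counts (row total × column total / N):
  Forest, Native: 109×159/239 = 72.5146
  Forest, Invasive: 109×80/239 = 36.4854
  Grassland, Native: 130×159/239 = 86.4854
  Grassland, Invasive: 130×80/239 = 43.5146
Contributions (O − E)²/E:
  (68 − 72.5146)²/72.5146 = 0.2811
  (41 − 36.4854)²/36.4854 = 0.5586
  (91 − 86.4854)²/86.4854 = 0.2357
  (39 − 43.5146)²/43.5146 = 0.4684
χ² = 0.2811 + 0.5586 + 0.2357 + 0.4684 = 1.544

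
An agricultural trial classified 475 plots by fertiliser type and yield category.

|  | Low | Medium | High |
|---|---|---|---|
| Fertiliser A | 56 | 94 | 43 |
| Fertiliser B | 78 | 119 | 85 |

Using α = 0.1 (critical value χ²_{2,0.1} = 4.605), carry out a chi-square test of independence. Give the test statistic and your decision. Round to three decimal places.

Row totals: 193, 282. Column totals: 134, 213, 128. Grand total N = 475.
Expected counts (row total × column total / N):
  Fertiliser A, Low: 193×134/475 = 54.44632
  Fertiliser A, Medium: 193×213/475 = 86.54526
  Fertiliser A, High: 193×128/475 = 52.00842
  Fertiliser B, Low: 282×134/475 = 79.55368
  Fertiliser B, Medium: 282×213/475 = 126.45474
  Fertiliser B, High: 282×128/475 = 75.99158
Contributions (O − E)²/E:
  (56 − 54.44632)²/54.44632 = 0.0443
  (94 − 86.54526)²/86.54526 = 0.6421
  (43 − 52.00842)²/52.00842 = 1.5604
  (78 − 79.55368)²/79.55368 = 0.0303
  (119 − 126.45474)²/126.45474 = 0.4395
  (85 − 75.99158)²/75.99158 = 1.0679
χ² = 0.0443 + 0.6421 + 1.5604 + 0.0303 + 0.4395 + 1.0679 = 3.785
df = (2−1)(3−1) = 2. Since 3.785 < 4.605, fail to reject the null hypothesis of independence at α = 0.1.

3.785; fail to reject H₀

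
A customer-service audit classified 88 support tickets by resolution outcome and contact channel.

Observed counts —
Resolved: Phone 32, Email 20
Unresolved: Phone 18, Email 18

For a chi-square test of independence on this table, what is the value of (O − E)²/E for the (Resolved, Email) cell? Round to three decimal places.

Row total (Resolved) = 52; column total (Email) = 38; N = 88.
Expected count E = 52 × 38 / 88 = 22.4545.
Contribution = (O − E)²/E = (20 − 22.4545)² / 22.4545 = 0.268.

0.268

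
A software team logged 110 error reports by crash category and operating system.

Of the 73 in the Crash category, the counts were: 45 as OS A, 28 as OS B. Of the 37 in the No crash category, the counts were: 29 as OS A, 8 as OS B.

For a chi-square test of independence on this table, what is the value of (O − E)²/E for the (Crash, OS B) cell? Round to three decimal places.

0.707

Row total (Crash) = 73; column total (OS B) = 36; N = 110.
Expected count E = 73 × 36 / 110 = 23.8909.
Contribution = (O − E)²/E = (28 − 23.8909)² / 23.8909 = 0.707.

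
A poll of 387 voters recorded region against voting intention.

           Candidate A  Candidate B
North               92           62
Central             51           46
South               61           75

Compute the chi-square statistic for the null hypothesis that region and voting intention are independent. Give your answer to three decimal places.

Row totals: 154, 97, 136. Column totals: 204, 183. Grand total N = 387.
Expected counts (row total × column total / N):
  North, Candidate A: 154×204/387 = 81.1783
  North, Candidate B: 154×183/387 = 72.8217
  Central, Candidate A: 97×204/387 = 51.1318
  Central, Candidate B: 97×183/387 = 45.8682
  South, Candidate A: 136×204/387 = 71.6899
  South, Candidate B: 136×183/387 = 64.3101
Contributions (O − E)²/E:
  (92 − 81.1783)²/81.1783 = 1.4426
  (62 − 72.8217)²/72.8217 = 1.6082
  (51 − 51.1318)²/51.1318 = 0.0003
  (46 − 45.8682)²/45.8682 = 0.0004
  (61 − 71.6899)²/71.6899 = 1.5940
  (75 − 64.3101)²/64.3101 = 1.7769
χ² = 1.4426 + 1.6082 + 0.0003 + 0.0004 + 1.5940 + 1.7769 = 6.422

6.422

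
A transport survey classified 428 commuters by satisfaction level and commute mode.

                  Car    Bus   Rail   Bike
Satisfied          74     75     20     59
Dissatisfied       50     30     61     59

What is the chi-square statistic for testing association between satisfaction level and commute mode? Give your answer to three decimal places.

Row totals: 228, 200. Column totals: 124, 105, 81, 118. Grand total N = 428.
Expected counts (row total × column total / N):
  Satisfied, Car: 228×124/428 = 66.0561
  Satisfied, Bus: 228×105/428 = 55.9346
  Satisfied, Rail: 228×81/428 = 43.1495
  Satisfied, Bike: 228×118/428 = 62.8598
  Dissatisfied, Car: 200×124/428 = 57.9439
  Dissatisfied, Bus: 200×105/428 = 49.0654
  Dissatisfied, Rail: 200×81/428 = 37.8505
  Dissatisfied, Bike: 200×118/428 = 55.1402
Contributions (O − E)²/E:
  (74 − 66.0561)²/66.0561 = 0.9553
  (75 − 55.9346)²/55.9346 = 6.4985
  (20 − 43.1495)²/43.1495 = 12.4196
  (59 − 62.8598)²/62.8598 = 0.2370
  (50 − 57.9439)²/57.9439 = 1.0891
  (30 − 49.0654)²/49.0654 = 7.4083
  (61 − 37.8505)²/37.8505 = 14.1583
  (59 − 55.1402)²/55.1402 = 0.2702
χ² = 0.9553 + 6.4985 + 12.4196 + 0.2370 + 1.0891 + 7.4083 + 14.1583 + 0.2702 = 43.036

43.036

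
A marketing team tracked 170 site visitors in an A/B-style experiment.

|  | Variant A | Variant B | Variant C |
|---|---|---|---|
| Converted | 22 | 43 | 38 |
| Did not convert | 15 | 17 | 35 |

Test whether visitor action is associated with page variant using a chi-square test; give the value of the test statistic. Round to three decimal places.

5.330

Row totals: 103, 67. Column totals: 37, 60, 73. Grand total N = 170.
Expected counts (row total × column total / N):
  Converted, Variant A: 103×37/170 = 22.4176
  Converted, Variant B: 103×60/170 = 36.3529
  Converted, Variant C: 103×73/170 = 44.2294
  Did not convert, Variant A: 67×37/170 = 14.5824
  Did not convert, Variant B: 67×60/170 = 23.6471
  Did not convert, Variant C: 67×73/170 = 28.7706
Contributions (O − E)²/E:
  (22 − 22.4176)²/22.4176 = 0.0078
  (43 − 36.3529)²/36.3529 = 1.2154
  (38 − 44.2294)²/44.2294 = 0.8774
  (15 − 14.5824)²/14.5824 = 0.0120
  (17 − 23.6471)²/23.6471 = 1.8685
  (35 − 28.7706)²/28.7706 = 1.3488
χ² = 0.0078 + 1.2154 + 0.8774 + 0.0120 + 1.8685 + 1.3488 = 5.330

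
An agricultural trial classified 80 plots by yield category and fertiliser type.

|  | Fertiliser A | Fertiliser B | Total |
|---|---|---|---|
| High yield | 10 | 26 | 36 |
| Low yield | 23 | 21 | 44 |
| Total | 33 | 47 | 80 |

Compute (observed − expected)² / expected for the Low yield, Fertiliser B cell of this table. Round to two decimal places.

Row total (Low yield) = 44; column total (Fertiliser B) = 47; N = 80.
Expected count E = 44 × 47 / 80 = 25.850.
Contribution = (O − E)²/E = (21 − 25.850)² / 25.850 = 0.91.

0.91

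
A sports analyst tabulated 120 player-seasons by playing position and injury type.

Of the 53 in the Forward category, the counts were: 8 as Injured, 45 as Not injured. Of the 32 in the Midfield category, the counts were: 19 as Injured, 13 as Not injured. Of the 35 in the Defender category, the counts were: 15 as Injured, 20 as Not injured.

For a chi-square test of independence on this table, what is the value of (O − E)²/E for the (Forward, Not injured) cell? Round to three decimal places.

3.231

Row total (Forward) = 53; column total (Not injured) = 78; N = 120.
Expected count E = 53 × 78 / 120 = 34.4500.
Contribution = (O − E)²/E = (45 − 34.4500)² / 34.4500 = 3.231.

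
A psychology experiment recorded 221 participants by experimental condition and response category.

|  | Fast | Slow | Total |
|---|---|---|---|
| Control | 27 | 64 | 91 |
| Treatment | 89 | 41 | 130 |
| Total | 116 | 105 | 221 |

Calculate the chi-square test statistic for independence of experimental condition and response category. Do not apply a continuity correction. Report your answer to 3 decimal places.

32.300

Grand total N = 221.
Expected counts (row total × column total / N):
  Control, Fast: 91×116/221 = 47.7647
  Control, Slow: 91×105/221 = 43.2353
  Treatment, Fast: 130×116/221 = 68.2353
  Treatment, Slow: 130×105/221 = 61.7647
Contributions (O − E)²/E:
  (27 − 47.7647)²/47.7647 = 9.0270
  (64 − 43.2353)²/43.2353 = 9.9727
  (89 − 68.2353)²/68.2353 = 6.3189
  (41 − 61.7647)²/61.7647 = 6.9809
χ² = 9.0270 + 9.9727 + 6.3189 + 6.9809 = 32.300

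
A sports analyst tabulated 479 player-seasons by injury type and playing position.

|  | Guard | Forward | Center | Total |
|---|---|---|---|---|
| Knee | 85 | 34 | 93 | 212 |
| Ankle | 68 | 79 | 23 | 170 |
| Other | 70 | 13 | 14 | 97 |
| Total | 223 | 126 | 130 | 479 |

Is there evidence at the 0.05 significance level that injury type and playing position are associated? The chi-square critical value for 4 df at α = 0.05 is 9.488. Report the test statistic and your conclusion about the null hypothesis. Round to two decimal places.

Grand total N = 479.
Expected counts (row total × column total / N):
  Knee, Guard: 212×223/479 = 98.697
  Knee, Forward: 212×126/479 = 55.766
  Knee, Center: 212×130/479 = 57.537
  Ankle, Guard: 170×223/479 = 79.144
  Ankle, Forward: 170×126/479 = 44.718
  Ankle, Center: 170×130/479 = 46.138
  Other, Guard: 97×223/479 = 45.159
  Other, Forward: 97×126/479 = 25.516
  Other, Center: 97×130/479 = 26.326
Contributions (O − E)²/E:
  (85 − 98.697)²/98.697 = 1.9008
  (34 − 55.766)²/55.766 = 8.4955
  (93 − 57.537)²/57.537 = 21.8577
  (68 − 79.144)²/79.144 = 1.5691
  (79 − 44.718)²/44.718 = 26.2815
  (23 − 46.138)²/46.138 = 11.6036
  (70 − 45.159)²/45.159 = 13.6645
  (13 − 25.516)²/25.516 = 6.1393
  (14 − 26.326)²/26.326 = 5.7711
χ² = 1.9008 + 8.4955 + 21.8577 + 1.5691 + 26.2815 + 11.6036 + 13.6645 + 6.1393 + 5.7711 = 97.28
df = (3−1)(3−1) = 4. Since 97.28 > 9.488, reject the null hypothesis of independence at α = 0.05.

97.28; reject H₀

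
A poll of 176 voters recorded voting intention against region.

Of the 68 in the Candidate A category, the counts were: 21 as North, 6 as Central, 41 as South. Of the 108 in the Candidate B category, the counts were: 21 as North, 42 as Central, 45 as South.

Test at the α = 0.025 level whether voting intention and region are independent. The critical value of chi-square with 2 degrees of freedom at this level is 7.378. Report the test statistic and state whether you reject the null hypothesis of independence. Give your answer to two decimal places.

Row totals: 68, 108. Column totals: 42, 48, 86. Grand total N = 176.
Expected counts (row total × column total / N):
  Candidate A, North: 68×42/176 = 16.227
  Candidate A, Central: 68×48/176 = 18.545
  Candidate A, South: 68×86/176 = 33.227
  Candidate B, North: 108×42/176 = 25.773
  Candidate B, Central: 108×48/176 = 29.455
  Candidate B, South: 108×86/176 = 52.773
Contributions (O − E)²/E:
  (21 − 16.227)²/16.227 = 1.4039
  (6 − 18.545)²/18.545 = 8.4862
  (41 − 33.227)²/33.227 = 1.8184
  (21 − 25.773)²/25.773 = 0.8839
  (42 − 29.455)²/29.455 = 5.3430
  (45 − 52.773)²/52.773 = 1.1449
χ² = 1.4039 + 8.4862 + 1.8184 + 0.8839 + 5.3430 + 1.1449 = 19.08
df = (2−1)(3−1) = 2. Since 19.08 > 7.378, reject the null hypothesis of independence at α = 0.025.

19.08; reject H₀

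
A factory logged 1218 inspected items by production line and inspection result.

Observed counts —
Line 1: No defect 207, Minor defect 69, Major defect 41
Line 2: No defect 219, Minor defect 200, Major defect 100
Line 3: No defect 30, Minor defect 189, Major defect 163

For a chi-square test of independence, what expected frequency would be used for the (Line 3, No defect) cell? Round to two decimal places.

143.01

Row total (Line 3) = 382; column total (No defect) = 456; grand total N = 1218.
Expected count = (row total × column total) / N = 382 × 456 / 1218 = 143.01.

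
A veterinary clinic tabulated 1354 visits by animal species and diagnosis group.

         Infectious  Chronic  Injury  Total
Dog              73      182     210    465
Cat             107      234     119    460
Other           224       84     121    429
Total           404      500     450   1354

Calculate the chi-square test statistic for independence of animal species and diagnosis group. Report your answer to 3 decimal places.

Grand total N = 1354.
Expected counts (row total × column total / N):
  Dog, Infectious: 465×404/1354 = 138.7445
  Dog, Chronic: 465×500/1354 = 171.7134
  Dog, Injury: 465×450/1354 = 154.5421
  Cat, Infectious: 460×404/1354 = 137.2526
  Cat, Chronic: 460×500/1354 = 169.8671
  Cat, Injury: 460×450/1354 = 152.8804
  Other, Infectious: 429×404/1354 = 128.0030
  Other, Chronic: 429×500/1354 = 158.4195
  Other, Injury: 429×450/1354 = 142.5775
Contributions (O − E)²/E:
  (73 − 138.7445)²/138.7445 = 31.1532
  (182 − 171.7134)²/171.7134 = 0.6162
  (210 − 154.5421)²/154.5421 = 19.9012
  (107 − 137.2526)²/137.2526 = 6.6681
  (234 − 169.8671)²/169.8671 = 24.2132
  (119 − 152.8804)²/152.8804 = 7.5084
  (224 − 128.0030)²/128.0030 = 71.9938
  (84 − 158.4195)²/158.4195 = 34.9595
  (121 − 142.5775)²/142.5775 = 3.2655
χ² = 31.1532 + 0.6162 + 19.9012 + 6.6681 + 24.2132 + 7.5084 + 71.9938 + 34.9595 + 3.2655 = 200.279

200.279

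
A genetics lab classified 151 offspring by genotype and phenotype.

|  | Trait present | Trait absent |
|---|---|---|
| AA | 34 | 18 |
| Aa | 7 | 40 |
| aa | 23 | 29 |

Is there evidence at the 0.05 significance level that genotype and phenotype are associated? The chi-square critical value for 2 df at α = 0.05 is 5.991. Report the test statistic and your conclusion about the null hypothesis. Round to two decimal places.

Row totals: 52, 47, 52. Column totals: 64, 87. Grand total N = 151.
Expected counts (row total × column total / N):
  AA, Trait present: 52×64/151 = 22.0397
  AA, Trait absent: 52×87/151 = 29.9603
  Aa, Trait present: 47×64/151 = 19.9205
  Aa, Trait absent: 47×87/151 = 27.0795
  aa, Trait present: 52×64/151 = 22.0397
  aa, Trait absent: 52×87/151 = 29.9603
Contributions (O − E)²/E:
  (34 − 22.0397)²/22.0397 = 6.4905
  (18 − 29.9603)²/29.9603 = 4.7746
  (7 − 19.9205)²/19.9205 = 8.3803
  (40 − 27.0795)²/27.0795 = 6.1648
  (23 − 22.0397)²/22.0397 = 0.0418
  (29 − 29.9603)²/29.9603 = 0.0308
χ² = 6.4905 + 4.7746 + 8.3803 + 6.1648 + 0.0418 + 0.0308 = 25.88
df = (3−1)(2−1) = 2. Since 25.88 > 5.991, reject the null hypothesis of independence at α = 0.05.

25.88; reject H₀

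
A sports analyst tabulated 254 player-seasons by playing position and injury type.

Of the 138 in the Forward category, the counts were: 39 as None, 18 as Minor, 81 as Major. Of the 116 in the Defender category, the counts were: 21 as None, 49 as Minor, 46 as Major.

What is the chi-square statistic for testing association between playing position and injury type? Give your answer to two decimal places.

27.69

Row totals: 138, 116. Column totals: 60, 67, 127. Grand total N = 254.
Expected counts (row total × column total / N):
  Forward, None: 138×60/254 = 32.598
  Forward, Minor: 138×67/254 = 36.402
  Forward, Major: 138×127/254 = 69.000
  Defender, None: 116×60/254 = 27.402
  Defender, Minor: 116×67/254 = 30.598
  Defender, Major: 116×127/254 = 58.000
Contributions (O − E)²/E:
  (39 − 32.598)²/32.598 = 1.2573
  (18 − 36.402)²/36.402 = 9.3026
  (81 − 69.000)²/69.000 = 2.0870
  (21 − 27.402)²/27.402 = 1.4957
  (49 − 30.598)²/30.598 = 11.0672
  (46 − 58.000)²/58.000 = 2.4828
χ² = 1.2573 + 9.3026 + 2.0870 + 1.4957 + 11.0672 + 2.4828 = 27.69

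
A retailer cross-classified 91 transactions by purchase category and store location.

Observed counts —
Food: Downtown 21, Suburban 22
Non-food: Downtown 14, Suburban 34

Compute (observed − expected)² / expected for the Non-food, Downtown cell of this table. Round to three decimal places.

1.078

Row total (Non-food) = 48; column total (Downtown) = 35; N = 91.
Expected count E = 48 × 35 / 91 = 18.4615.
Contribution = (O − E)²/E = (14 − 18.4615)² / 18.4615 = 1.078.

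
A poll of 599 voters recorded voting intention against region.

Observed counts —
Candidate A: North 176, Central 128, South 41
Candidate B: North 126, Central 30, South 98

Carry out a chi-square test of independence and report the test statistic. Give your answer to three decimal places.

Row totals: 345, 254. Column totals: 302, 158, 139. Grand total N = 599.
Expected counts (row total × column total / N):
  Candidate A, North: 345×302/599 = 173.93990
  Candidate A, Central: 345×158/599 = 91.00167
  Candidate A, South: 345×139/599 = 80.05843
  Candidate B, North: 254×302/599 = 128.06010
  Candidate B, Central: 254×158/599 = 66.99833
  Candidate B, South: 254×139/599 = 58.94157
Contributions (O − E)²/E:
  (176 − 173.93990)²/173.93990 = 0.0244
  (128 − 91.00167)²/91.00167 = 15.0423
  (41 − 80.05843)²/80.05843 = 19.0556
  (126 − 128.06010)²/128.06010 = 0.0331
  (30 − 66.99833)²/66.99833 = 20.4315
  (98 − 58.94157)²/58.94157 = 25.8826
χ² = 0.0244 + 15.0423 + 19.0556 + 0.0331 + 20.4315 + 25.8826 = 80.470

80.470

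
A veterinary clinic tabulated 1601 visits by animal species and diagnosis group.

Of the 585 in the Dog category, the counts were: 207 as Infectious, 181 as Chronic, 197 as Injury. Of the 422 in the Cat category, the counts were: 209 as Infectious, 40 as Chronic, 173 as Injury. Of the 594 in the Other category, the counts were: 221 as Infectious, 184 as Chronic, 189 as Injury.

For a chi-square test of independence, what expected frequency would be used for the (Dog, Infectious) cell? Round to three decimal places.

232.758

Row total (Dog) = 585; column total (Infectious) = 637; grand total N = 1601.
Expected count = (row total × column total) / N = 585 × 637 / 1601 = 232.758.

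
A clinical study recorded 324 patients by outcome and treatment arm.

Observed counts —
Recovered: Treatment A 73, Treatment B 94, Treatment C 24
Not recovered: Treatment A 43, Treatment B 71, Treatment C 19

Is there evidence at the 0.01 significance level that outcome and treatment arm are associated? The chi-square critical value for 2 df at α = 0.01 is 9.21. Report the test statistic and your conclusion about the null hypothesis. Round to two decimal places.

Row totals: 191, 133. Column totals: 116, 165, 43. Grand total N = 324.
Expected counts (row total × column total / N):
  Recovered, Treatment A: 191×116/324 = 68.383
  Recovered, Treatment B: 191×165/324 = 97.269
  Recovered, Treatment C: 191×43/324 = 25.349
  Not recovered, Treatment A: 133×116/324 = 47.617
  Not recovered, Treatment B: 133×165/324 = 67.731
  Not recovered, Treatment C: 133×43/324 = 17.651
Contributions (O − E)²/E:
  (73 − 68.383)²/68.383 = 0.3117
  (94 − 97.269)²/97.269 = 0.1099
  (24 − 25.349)²/25.349 = 0.0718
  (43 − 47.617)²/47.617 = 0.4477
  (71 − 67.731)²/67.731 = 0.1578
  (19 − 17.651)²/17.651 = 0.1031
χ² = 0.3117 + 0.1099 + 0.0718 + 0.4477 + 0.1578 + 0.1031 = 1.20
df = (2−1)(3−1) = 2. Since 1.20 < 9.21, fail to reject the null hypothesis of independence at α = 0.01.

1.20; fail to reject H₀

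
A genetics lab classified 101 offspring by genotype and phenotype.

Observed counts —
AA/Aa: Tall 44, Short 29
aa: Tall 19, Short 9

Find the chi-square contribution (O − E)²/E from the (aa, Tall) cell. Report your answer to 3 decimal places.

0.135

Row total (aa) = 28; column total (Tall) = 63; N = 101.
Expected count E = 28 × 63 / 101 = 17.4653.
Contribution = (O − E)²/E = (19 − 17.4653)² / 17.4653 = 0.135.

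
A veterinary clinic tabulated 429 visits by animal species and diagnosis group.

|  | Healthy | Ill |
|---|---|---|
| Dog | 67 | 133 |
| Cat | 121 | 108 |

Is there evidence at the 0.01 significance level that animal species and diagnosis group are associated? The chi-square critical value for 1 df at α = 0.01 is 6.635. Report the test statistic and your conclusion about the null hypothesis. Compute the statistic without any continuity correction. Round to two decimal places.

16.22; reject H₀

Row totals: 200, 229. Column totals: 188, 241. Grand total N = 429.
Expected counts (row total × column total / N):
  Dog, Healthy: 200×188/429 = 87.646
  Dog, Ill: 200×241/429 = 112.354
  Cat, Healthy: 229×188/429 = 100.354
  Cat, Ill: 229×241/429 = 128.646
Contributions (O − E)²/E:
  (67 − 87.646)²/87.646 = 4.8634
  (133 − 112.354)²/112.354 = 3.7939
  (121 − 100.354)²/100.354 = 4.2475
  (108 − 128.646)²/128.646 = 3.3134
χ² = 4.8634 + 3.7939 + 4.2475 + 3.3134 = 16.22
df = (2−1)(2−1) = 1. Since 16.22 > 6.635, reject the null hypothesis of independence at α = 0.01.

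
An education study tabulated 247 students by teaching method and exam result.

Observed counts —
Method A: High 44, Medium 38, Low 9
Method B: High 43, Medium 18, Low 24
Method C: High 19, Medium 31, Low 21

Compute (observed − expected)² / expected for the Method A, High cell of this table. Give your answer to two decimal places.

0.63

Row total (Method A) = 91; column total (High) = 106; N = 247.
Expected count E = 91 × 106 / 247 = 39.053.
Contribution = (O − E)²/E = (44 − 39.053)² / 39.053 = 0.63.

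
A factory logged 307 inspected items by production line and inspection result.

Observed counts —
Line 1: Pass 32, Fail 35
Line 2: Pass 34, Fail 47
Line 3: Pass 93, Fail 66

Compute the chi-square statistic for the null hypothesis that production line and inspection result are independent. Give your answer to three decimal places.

6.420

Row totals: 67, 81, 159. Column totals: 159, 148. Grand total N = 307.
Expected counts (row total × column total / N):
  Line 1, Pass: 67×159/307 = 34.7003
  Line 1, Fail: 67×148/307 = 32.2997
  Line 2, Pass: 81×159/307 = 41.9511
  Line 2, Fail: 81×148/307 = 39.0489
  Line 3, Pass: 159×159/307 = 82.3485
  Line 3, Fail: 159×148/307 = 76.6515
Contributions (O − E)²/E:
  (32 − 34.7003)²/34.7003 = 0.2101
  (35 − 32.2997)²/32.2997 = 0.2257
  (34 − 41.9511)²/41.9511 = 1.5070
  (47 − 39.0489)²/39.0489 = 1.6190
  (93 − 82.3485)²/82.3485 = 1.3777
  (66 − 76.6515)²/76.6515 = 1.4801
χ² = 0.2101 + 0.2257 + 1.5070 + 1.6190 + 1.3777 + 1.4801 = 6.420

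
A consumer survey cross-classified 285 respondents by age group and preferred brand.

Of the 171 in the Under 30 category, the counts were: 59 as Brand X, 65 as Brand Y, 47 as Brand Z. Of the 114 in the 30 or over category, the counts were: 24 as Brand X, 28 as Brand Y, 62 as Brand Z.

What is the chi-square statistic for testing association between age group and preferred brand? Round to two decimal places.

Row totals: 171, 114. Column totals: 83, 93, 109. Grand total N = 285.
Expected counts (row total × column total / N):
  Under 30, Brand X: 171×83/285 = 49.800
  Under 30, Brand Y: 171×93/285 = 55.800
  Under 30, Brand Z: 171×109/285 = 65.400
  30 or over, Brand X: 114×83/285 = 33.200
  30 or over, Brand Y: 114×93/285 = 37.200
  30 or over, Brand Z: 114×109/285 = 43.600
Contributions (O − E)²/E:
  (59 − 49.800)²/49.800 = 1.6996
  (65 − 55.800)²/55.800 = 1.5168
  (47 − 65.400)²/65.400 = 5.1768
  (24 − 33.200)²/33.200 = 2.5494
  (28 − 37.200)²/37.200 = 2.2753
  (62 − 43.600)²/43.600 = 7.7651
χ² = 1.6996 + 1.5168 + 5.1768 + 2.5494 + 2.2753 + 7.7651 = 20.98

20.98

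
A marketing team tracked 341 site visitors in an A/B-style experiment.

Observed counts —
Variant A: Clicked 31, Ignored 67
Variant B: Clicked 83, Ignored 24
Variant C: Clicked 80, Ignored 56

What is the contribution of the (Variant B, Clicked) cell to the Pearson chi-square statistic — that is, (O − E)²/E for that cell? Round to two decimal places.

8.04

Row total (Variant B) = 107; column total (Clicked) = 194; N = 341.
Expected count E = 107 × 194 / 341 = 60.874.
Contribution = (O − E)²/E = (83 − 60.874)² / 60.874 = 8.04.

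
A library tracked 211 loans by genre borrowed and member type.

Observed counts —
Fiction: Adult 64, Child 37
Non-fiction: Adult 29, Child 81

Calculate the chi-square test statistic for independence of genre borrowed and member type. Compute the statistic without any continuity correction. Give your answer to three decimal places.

Row totals: 101, 110. Column totals: 93, 118. Grand total N = 211.
Expected counts (row total × column total / N):
  Fiction, Adult: 101×93/211 = 44.5166
  Fiction, Child: 101×118/211 = 56.4834
  Non-fiction, Adult: 110×93/211 = 48.4834
  Non-fiction, Child: 110×118/211 = 61.5166
Contributions (O − E)²/E:
  (64 − 44.5166)²/44.5166 = 8.5272
  (37 − 56.4834)²/56.4834 = 6.7206
  (29 − 48.4834)²/48.4834 = 7.8295
  (81 − 61.5166)²/61.5166 = 6.1707
χ² = 8.5272 + 6.7206 + 7.8295 + 6.1707 = 29.248

29.248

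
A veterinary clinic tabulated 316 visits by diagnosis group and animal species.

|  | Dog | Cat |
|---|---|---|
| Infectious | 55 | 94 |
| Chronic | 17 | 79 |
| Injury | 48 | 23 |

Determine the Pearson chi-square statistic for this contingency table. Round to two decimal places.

Row totals: 149, 96, 71. Column totals: 120, 196. Grand total N = 316.
Expected counts (row total × column total / N):
  Infectious, Dog: 149×120/316 = 56.582
  Infectious, Cat: 149×196/316 = 92.418
  Chronic, Dog: 96×120/316 = 36.456
  Chronic, Cat: 96×196/316 = 59.544
  Injury, Dog: 71×120/316 = 26.962
  Injury, Cat: 71×196/316 = 44.038
Contributions (O − E)²/E:
  (55 − 56.582)²/56.582 = 0.0442
  (94 − 92.418)²/92.418 = 0.0271
  (17 − 36.456)²/36.456 = 10.3834
  (79 − 59.544)²/59.544 = 6.3572
  (48 − 26.962)²/26.962 = 16.4156
  (23 − 44.038)²/44.038 = 10.0504
χ² = 0.0442 + 0.0271 + 10.3834 + 6.3572 + 16.4156 + 10.0504 = 43.28

43.28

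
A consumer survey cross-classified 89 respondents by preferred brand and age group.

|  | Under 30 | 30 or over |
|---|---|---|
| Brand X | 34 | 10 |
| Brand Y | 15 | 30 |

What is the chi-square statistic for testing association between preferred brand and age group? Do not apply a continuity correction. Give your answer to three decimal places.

Row totals: 44, 45. Column totals: 49, 40. Grand total N = 89.
Expected counts (row total × column total / N):
  Brand X, Under 30: 44×49/89 = 24.2247
  Brand X, 30 or over: 44×40/89 = 19.7753
  Brand Y, Under 30: 45×49/89 = 24.7753
  Brand Y, 30 or over: 45×40/89 = 20.2247
Contributions (O − E)²/E:
  (34 − 24.2247)²/24.2247 = 3.9446
  (10 − 19.7753)²/19.7753 = 4.8321
  (15 − 24.7753)²/24.7753 = 3.8569
  (30 − 20.2247)²/20.2247 = 4.7247
χ² = 3.9446 + 4.8321 + 3.8569 + 4.7247 = 17.358

17.358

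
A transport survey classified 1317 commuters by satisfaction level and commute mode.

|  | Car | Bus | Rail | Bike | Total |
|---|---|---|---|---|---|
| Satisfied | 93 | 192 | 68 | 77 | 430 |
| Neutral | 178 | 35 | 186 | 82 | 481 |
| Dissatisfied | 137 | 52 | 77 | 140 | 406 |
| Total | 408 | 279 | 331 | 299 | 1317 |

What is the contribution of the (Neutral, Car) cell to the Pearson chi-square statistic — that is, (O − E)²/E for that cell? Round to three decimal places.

Row total (Neutral) = 481; column total (Car) = 408; N = 1317.
Expected count E = 481 × 408 / 1317 = 149.01139.
Contribution = (O − E)²/E = (178 − 149.01139)² / 149.01139 = 5.639.

5.639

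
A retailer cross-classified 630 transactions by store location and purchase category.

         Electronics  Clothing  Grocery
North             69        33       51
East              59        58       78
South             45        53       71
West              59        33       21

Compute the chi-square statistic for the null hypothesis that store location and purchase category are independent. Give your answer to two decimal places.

32.92

Row totals: 153, 195, 169, 113. Column totals: 232, 177, 221. Grand total N = 630.
Expected counts (row total × column total / N):
  North, Electronics: 153×232/630 = 56.3429
  North, Clothing: 153×177/630 = 42.9857
  North, Grocery: 153×221/630 = 53.6714
  East, Electronics: 195×232/630 = 71.8095
  East, Clothing: 195×177/630 = 54.7857
  East, Grocery: 195×221/630 = 68.4048
  South, Electronics: 169×232/630 = 62.2349
  South, Clothing: 169×177/630 = 47.4810
  South, Grocery: 169×221/630 = 59.2841
  West, Electronics: 113×232/630 = 41.6127
  West, Clothing: 113×177/630 = 31.7476
  West, Grocery: 113×221/630 = 39.6397
Contributions (O − E)²/E:
  (69 − 56.3429)²/56.3429 = 2.8433
  (33 − 42.9857)²/42.9857 = 2.3197
  (51 − 53.6714)²/53.6714 = 0.1330
  (59 − 71.8095)²/71.8095 = 2.2850
  (58 − 54.7857)²/54.7857 = 0.1886
  (78 − 68.4048)²/68.4048 = 1.3459
  (45 − 62.2349)²/62.2349 = 4.7729
  (53 − 47.4810)²/47.4810 = 0.6415
  (71 − 59.2841)²/59.2841 = 2.3153
  (59 − 41.6127)²/41.6127 = 7.2650
  (33 − 31.7476)²/31.7476 = 0.0494
  (21 − 39.6397)²/39.6397 = 8.7649
χ² = 2.8433 + 2.3197 + 0.1330 + 2.2850 + 0.1886 + 1.3459 + 4.7729 + 0.6415 + 2.3153 + 7.2650 + 0.0494 + 8.7649 = 32.92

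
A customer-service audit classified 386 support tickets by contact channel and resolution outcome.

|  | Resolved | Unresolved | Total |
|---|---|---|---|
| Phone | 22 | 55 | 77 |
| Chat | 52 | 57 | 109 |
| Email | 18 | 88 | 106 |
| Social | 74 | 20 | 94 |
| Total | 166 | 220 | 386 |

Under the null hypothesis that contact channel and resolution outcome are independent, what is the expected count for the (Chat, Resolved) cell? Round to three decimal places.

Row total (Chat) = 109; column total (Resolved) = 166; grand total N = 386.
Expected count = (row total × column total) / N = 109 × 166 / 386 = 46.876.

46.876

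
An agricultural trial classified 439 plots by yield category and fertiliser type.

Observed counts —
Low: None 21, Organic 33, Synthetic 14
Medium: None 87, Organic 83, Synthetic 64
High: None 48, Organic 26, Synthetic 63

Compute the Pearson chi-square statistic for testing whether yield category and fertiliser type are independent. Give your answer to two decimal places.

27.06

Row totals: 68, 234, 137. Column totals: 156, 142, 141. Grand total N = 439.
Expected counts (row total × column total / N):
  Low, None: 68×156/439 = 24.164
  Low, Organic: 68×142/439 = 21.995
  Low, Synthetic: 68×141/439 = 21.841
  Medium, None: 234×156/439 = 83.153
  Medium, Organic: 234×142/439 = 75.690
  Medium, Synthetic: 234×141/439 = 75.157
  High, None: 137×156/439 = 48.683
  High, Organic: 137×142/439 = 44.314
  High, Synthetic: 137×141/439 = 44.002
Contributions (O − E)²/E:
  (21 − 24.164)²/24.164 = 0.4143
  (33 − 21.995)²/21.995 = 5.5063
  (14 − 21.841)²/21.841 = 2.8149
  (87 − 83.153)²/83.153 = 0.1780
  (83 − 75.690)²/75.690 = 0.7060
  (64 − 75.157)²/75.157 = 1.6562
  (48 − 48.683)²/48.683 = 0.0096
  (26 − 44.314)²/44.314 = 7.5688
  (63 − 44.002)²/44.002 = 8.2024
χ² = 0.4143 + 5.5063 + 2.8149 + 0.1780 + 0.7060 + 1.6562 + 0.0096 + 7.5688 + 8.2024 = 27.06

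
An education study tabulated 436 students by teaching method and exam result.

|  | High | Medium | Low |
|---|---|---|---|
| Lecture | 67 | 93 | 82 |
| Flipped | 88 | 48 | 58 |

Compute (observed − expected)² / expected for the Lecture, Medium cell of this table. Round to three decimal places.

Row total (Lecture) = 242; column total (Medium) = 141; N = 436.
Expected count E = 242 × 141 / 436 = 78.2615.
Contribution = (O − E)²/E = (93 − 78.2615)² / 78.2615 = 2.776.

2.776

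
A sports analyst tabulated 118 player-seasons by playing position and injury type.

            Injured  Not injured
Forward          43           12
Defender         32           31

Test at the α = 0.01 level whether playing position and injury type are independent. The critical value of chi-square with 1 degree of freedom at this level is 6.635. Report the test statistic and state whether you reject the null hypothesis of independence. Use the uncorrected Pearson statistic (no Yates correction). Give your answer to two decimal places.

9.51; reject H₀

Row totals: 55, 63. Column totals: 75, 43. Grand total N = 118.
Expected counts (row total × column total / N):
  Forward, Injured: 55×75/118 = 34.958
  Forward, Not injured: 55×43/118 = 20.042
  Defender, Injured: 63×75/118 = 40.042
  Defender, Not injured: 63×43/118 = 22.958
Contributions (O − E)²/E:
  (43 − 34.958)²/34.958 = 1.8500
  (12 − 20.042)²/20.042 = 3.2269
  (32 − 40.042)²/40.042 = 1.6151
  (31 − 22.958)²/22.958 = 2.8170
χ² = 1.8500 + 3.2269 + 1.6151 + 2.8170 = 9.51
df = (2−1)(2−1) = 1. Since 9.51 > 6.635, reject the null hypothesis of independence at α = 0.01.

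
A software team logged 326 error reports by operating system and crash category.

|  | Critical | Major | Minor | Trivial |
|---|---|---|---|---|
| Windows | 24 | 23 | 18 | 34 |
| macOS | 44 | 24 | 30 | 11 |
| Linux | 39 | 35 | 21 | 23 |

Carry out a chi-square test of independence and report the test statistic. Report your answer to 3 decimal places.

23.562

Row totals: 99, 109, 118. Column totals: 107, 82, 69, 68. Grand total N = 326.
Expected counts (row total × column total / N):
  Windows, Critical: 99×107/326 = 32.49387
  Windows, Major: 99×82/326 = 24.90184
  Windows, Minor: 99×69/326 = 20.95399
  Windows, Trivial: 99×68/326 = 20.65031
  macOS, Critical: 109×107/326 = 35.77607
  macOS, Major: 109×82/326 = 27.41718
  macOS, Minor: 109×69/326 = 23.07055
  macOS, Trivial: 109×68/326 = 22.73620
  Linux, Critical: 118×107/326 = 38.73006
  Linux, Major: 118×82/326 = 29.68098
  Linux, Minor: 118×69/326 = 24.97546
  Linux, Trivial: 118×68/326 = 24.61350
Contributions (O − E)²/E:
  (24 − 32.49387)²/32.49387 = 2.2203
  (23 − 24.90184)²/24.90184 = 0.1453
  (18 − 20.95399)²/20.95399 = 0.4164
  (34 − 20.65031)²/20.65031 = 8.6301
  (44 − 35.77607)²/35.77607 = 1.8905
  (24 − 27.41718)²/27.41718 = 0.4259
  (30 − 23.07055)²/23.07055 = 2.0813
  (11 − 22.73620)²/22.73620 = 6.0581
  (39 − 38.73006)²/38.73006 = 0.0019
  (35 − 29.68098)²/29.68098 = 0.9532
  (21 − 24.97546)²/24.97546 = 0.6328
  (23 − 24.61350)²/24.61350 = 0.1058
χ² = 2.2203 + 0.1453 + 0.4164 + 8.6301 + 1.8905 + 0.4259 + 2.0813 + 6.0581 + 0.0019 + 0.9532 + 0.6328 + 0.1058 = 23.562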